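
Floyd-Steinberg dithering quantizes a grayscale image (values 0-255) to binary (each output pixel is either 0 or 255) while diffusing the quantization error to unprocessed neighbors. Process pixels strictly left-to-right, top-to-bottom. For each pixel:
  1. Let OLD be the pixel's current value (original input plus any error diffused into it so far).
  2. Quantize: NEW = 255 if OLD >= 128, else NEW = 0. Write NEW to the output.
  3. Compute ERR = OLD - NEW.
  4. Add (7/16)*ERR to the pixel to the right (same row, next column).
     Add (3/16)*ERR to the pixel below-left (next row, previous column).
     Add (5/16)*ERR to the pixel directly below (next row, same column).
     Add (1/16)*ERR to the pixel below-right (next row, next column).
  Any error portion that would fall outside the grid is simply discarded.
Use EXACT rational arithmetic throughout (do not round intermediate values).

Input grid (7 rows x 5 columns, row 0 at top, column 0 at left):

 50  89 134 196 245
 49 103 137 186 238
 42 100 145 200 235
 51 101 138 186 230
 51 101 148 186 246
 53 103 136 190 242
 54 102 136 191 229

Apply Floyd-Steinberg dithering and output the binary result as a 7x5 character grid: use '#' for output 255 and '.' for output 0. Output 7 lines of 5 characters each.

Answer: ..###
.#.##
..###
.#.##
..#.#
.#.##
.#.##

Derivation:
(0,0): OLD=50 → NEW=0, ERR=50
(0,1): OLD=887/8 → NEW=0, ERR=887/8
(0,2): OLD=23361/128 → NEW=255, ERR=-9279/128
(0,3): OLD=336455/2048 → NEW=255, ERR=-185785/2048
(0,4): OLD=6727665/32768 → NEW=255, ERR=-1628175/32768
(1,0): OLD=10933/128 → NEW=0, ERR=10933/128
(1,1): OLD=168499/1024 → NEW=255, ERR=-92621/1024
(1,2): OLD=2119919/32768 → NEW=0, ERR=2119919/32768
(1,3): OLD=22558563/131072 → NEW=255, ERR=-10864797/131072
(1,4): OLD=378614857/2097152 → NEW=255, ERR=-156158903/2097152
(2,0): OLD=847585/16384 → NEW=0, ERR=847585/16384
(2,1): OLD=58634235/524288 → NEW=0, ERR=58634235/524288
(2,2): OLD=1618581809/8388608 → NEW=255, ERR=-520513231/8388608
(2,3): OLD=18392010371/134217728 → NEW=255, ERR=-15833510269/134217728
(2,4): OLD=332727684309/2147483648 → NEW=255, ERR=-214880645931/2147483648
(3,0): OLD=739335313/8388608 → NEW=0, ERR=739335313/8388608
(3,1): OLD=11147250173/67108864 → NEW=255, ERR=-5965510147/67108864
(3,2): OLD=138704376239/2147483648 → NEW=0, ERR=138704376239/2147483648
(3,3): OLD=664658477959/4294967296 → NEW=255, ERR=-430558182521/4294967296
(3,4): OLD=10136093583715/68719476736 → NEW=255, ERR=-7387372983965/68719476736
(4,0): OLD=66437715103/1073741824 → NEW=0, ERR=66437715103/1073741824
(4,1): OLD=4051362931935/34359738368 → NEW=0, ERR=4051362931935/34359738368
(4,2): OLD=107432013502321/549755813888 → NEW=255, ERR=-32755719039119/549755813888
(4,3): OLD=989437400745439/8796093022208 → NEW=0, ERR=989437400745439/8796093022208
(4,4): OLD=35937782073088153/140737488355328 → NEW=255, ERR=49722542479513/140737488355328
(5,0): OLD=51921181348349/549755813888 → NEW=0, ERR=51921181348349/549755813888
(5,1): OLD=764651919148023/4398046511104 → NEW=255, ERR=-356849941183497/4398046511104
(5,2): OLD=15529402829437807/140737488355328 → NEW=0, ERR=15529402829437807/140737488355328
(5,3): OLD=151866620004830241/562949953421312 → NEW=255, ERR=8314381882395681/562949953421312
(5,4): OLD=2302261337321388187/9007199254740992 → NEW=255, ERR=5425527362435227/9007199254740992
(6,0): OLD=4806209615977325/70368744177664 → NEW=0, ERR=4806209615977325/70368744177664
(6,1): OLD=299754555943709091/2251799813685248 → NEW=255, ERR=-274454396546029149/2251799813685248
(6,2): OLD=4138153257814717873/36028797018963968 → NEW=0, ERR=4138153257814717873/36028797018963968
(6,3): OLD=145772312149708830555/576460752303423488 → NEW=255, ERR=-1225179687664158885/576460752303423488
(6,4): OLD=2113826034429646997821/9223372036854775808 → NEW=255, ERR=-238133834968320833219/9223372036854775808
Row 0: ..###
Row 1: .#.##
Row 2: ..###
Row 3: .#.##
Row 4: ..#.#
Row 5: .#.##
Row 6: .#.##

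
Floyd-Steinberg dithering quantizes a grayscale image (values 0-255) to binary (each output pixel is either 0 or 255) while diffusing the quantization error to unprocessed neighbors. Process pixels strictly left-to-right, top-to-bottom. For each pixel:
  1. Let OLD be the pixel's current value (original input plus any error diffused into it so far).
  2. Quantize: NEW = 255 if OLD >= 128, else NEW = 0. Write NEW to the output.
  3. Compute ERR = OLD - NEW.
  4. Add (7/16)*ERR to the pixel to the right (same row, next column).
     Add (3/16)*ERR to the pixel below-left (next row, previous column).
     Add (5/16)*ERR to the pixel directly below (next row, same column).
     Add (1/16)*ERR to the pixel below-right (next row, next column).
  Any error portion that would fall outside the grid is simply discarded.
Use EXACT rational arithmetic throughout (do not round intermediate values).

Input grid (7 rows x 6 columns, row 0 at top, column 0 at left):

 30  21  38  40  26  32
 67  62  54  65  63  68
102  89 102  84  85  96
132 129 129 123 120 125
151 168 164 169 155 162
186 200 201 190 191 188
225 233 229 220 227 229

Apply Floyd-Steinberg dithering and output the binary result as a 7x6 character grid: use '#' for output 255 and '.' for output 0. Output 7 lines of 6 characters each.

Answer: ......
..#..#
#..#..
.##.#.
#.##.#
###.##
######

Derivation:
(0,0): OLD=30 → NEW=0, ERR=30
(0,1): OLD=273/8 → NEW=0, ERR=273/8
(0,2): OLD=6775/128 → NEW=0, ERR=6775/128
(0,3): OLD=129345/2048 → NEW=0, ERR=129345/2048
(0,4): OLD=1757383/32768 → NEW=0, ERR=1757383/32768
(0,5): OLD=29078897/524288 → NEW=0, ERR=29078897/524288
(1,0): OLD=10595/128 → NEW=0, ERR=10595/128
(1,1): OLD=123573/1024 → NEW=0, ERR=123573/1024
(1,2): OLD=4499417/32768 → NEW=255, ERR=-3856423/32768
(1,3): OLD=6109477/131072 → NEW=0, ERR=6109477/131072
(1,4): OLD=960487311/8388608 → NEW=0, ERR=960487311/8388608
(1,5): OLD=18626418489/134217728 → NEW=255, ERR=-15599102151/134217728
(2,0): OLD=2465687/16384 → NEW=255, ERR=-1712233/16384
(2,1): OLD=33605101/524288 → NEW=0, ERR=33605101/524288
(2,2): OLD=918942983/8388608 → NEW=0, ERR=918942983/8388608
(2,3): OLD=10778070159/67108864 → NEW=255, ERR=-6334690161/67108864
(2,4): OLD=130148230701/2147483648 → NEW=0, ERR=130148230701/2147483648
(2,5): OLD=3207529077771/34359738368 → NEW=0, ERR=3207529077771/34359738368
(3,0): OLD=934154279/8388608 → NEW=0, ERR=934154279/8388608
(3,1): OLD=14210870299/67108864 → NEW=255, ERR=-2901890021/67108864
(3,2): OLD=70127283457/536870912 → NEW=255, ERR=-66774799103/536870912
(3,3): OLD=1968697114371/34359738368 → NEW=0, ERR=1968697114371/34359738368
(3,4): OLD=48271330897059/274877906944 → NEW=255, ERR=-21822535373661/274877906944
(3,5): OLD=541958202912941/4398046511104 → NEW=0, ERR=541958202912941/4398046511104
(4,0): OLD=190795516521/1073741824 → NEW=255, ERR=-83008648599/1073741824
(4,1): OLD=1791929234133/17179869184 → NEW=0, ERR=1791929234133/17179869184
(4,2): OLD=98299350694895/549755813888 → NEW=255, ERR=-41888381846545/549755813888
(4,3): OLD=1151504210453579/8796093022208 → NEW=255, ERR=-1091499510209461/8796093022208
(4,4): OLD=14437944142580475/140737488355328 → NEW=0, ERR=14437944142580475/140737488355328
(4,5): OLD=541397353169829629/2251799813685248 → NEW=255, ERR=-32811599319908611/2251799813685248
(5,0): OLD=49862386506063/274877906944 → NEW=255, ERR=-20231479764657/274877906944
(5,1): OLD=1594520991575359/8796093022208 → NEW=255, ERR=-648482729087681/8796093022208
(5,2): OLD=9020377372665637/70368744177664 → NEW=255, ERR=-8923652392638683/70368744177664
(5,3): OLD=248181276961524583/2251799813685248 → NEW=0, ERR=248181276961524583/2251799813685248
(5,4): OLD=1174493253523235015/4503599627370496 → NEW=255, ERR=26075348543758535/4503599627370496
(5,5): OLD=13863253338300250803/72057594037927936 → NEW=255, ERR=-4511433141371372877/72057594037927936
(6,0): OLD=26483449930340637/140737488355328 → NEW=255, ERR=-9404609600268003/140737488355328
(6,1): OLD=343058039064435801/2251799813685248 → NEW=255, ERR=-231150913425302439/2251799813685248
(6,2): OLD=1445821498195392433/9007199254740992 → NEW=255, ERR=-851014311763560527/9007199254740992
(6,3): OLD=29726091318578659597/144115188075855872 → NEW=255, ERR=-7023281640764587763/144115188075855872
(6,4): OLD=467250450250467114413/2305843009213693952 → NEW=255, ERR=-120739517099024843347/2305843009213693952
(6,5): OLD=6894953441900785446299/36893488147419103232 → NEW=255, ERR=-2512886035691085877861/36893488147419103232
Row 0: ......
Row 1: ..#..#
Row 2: #..#..
Row 3: .##.#.
Row 4: #.##.#
Row 5: ###.##
Row 6: ######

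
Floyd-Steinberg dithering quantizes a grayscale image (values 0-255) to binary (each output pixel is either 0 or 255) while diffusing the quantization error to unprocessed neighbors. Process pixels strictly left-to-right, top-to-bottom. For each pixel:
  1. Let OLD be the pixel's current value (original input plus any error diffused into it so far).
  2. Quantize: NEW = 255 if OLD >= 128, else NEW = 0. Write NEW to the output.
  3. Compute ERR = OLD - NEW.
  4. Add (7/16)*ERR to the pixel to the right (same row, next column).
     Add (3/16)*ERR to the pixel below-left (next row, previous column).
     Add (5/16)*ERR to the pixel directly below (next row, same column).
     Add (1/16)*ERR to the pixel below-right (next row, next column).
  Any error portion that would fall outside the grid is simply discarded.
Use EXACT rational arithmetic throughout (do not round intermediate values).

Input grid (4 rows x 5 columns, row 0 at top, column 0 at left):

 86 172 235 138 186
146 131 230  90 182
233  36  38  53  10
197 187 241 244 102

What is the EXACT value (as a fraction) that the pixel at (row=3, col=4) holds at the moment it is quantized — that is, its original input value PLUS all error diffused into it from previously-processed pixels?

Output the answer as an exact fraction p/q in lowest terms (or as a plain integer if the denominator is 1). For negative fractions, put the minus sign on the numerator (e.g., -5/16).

(0,0): OLD=86 → NEW=0, ERR=86
(0,1): OLD=1677/8 → NEW=255, ERR=-363/8
(0,2): OLD=27539/128 → NEW=255, ERR=-5101/128
(0,3): OLD=246917/2048 → NEW=0, ERR=246917/2048
(0,4): OLD=7823267/32768 → NEW=255, ERR=-532573/32768
(1,0): OLD=21039/128 → NEW=255, ERR=-11601/128
(1,1): OLD=76873/1024 → NEW=0, ERR=76873/1024
(1,2): OLD=8852605/32768 → NEW=255, ERR=496765/32768
(1,3): OLD=16878265/131072 → NEW=255, ERR=-16545095/131072
(1,4): OLD=271017227/2097152 → NEW=255, ERR=-263756533/2097152
(2,0): OLD=3584051/16384 → NEW=255, ERR=-593869/16384
(2,1): OLD=21380321/524288 → NEW=0, ERR=21380321/524288
(2,2): OLD=348988387/8388608 → NEW=0, ERR=348988387/8388608
(2,3): OLD=1224121337/134217728 → NEW=0, ERR=1224121337/134217728
(2,4): OLD=-71300582001/2147483648 → NEW=0, ERR=-71300582001/2147483648
(3,0): OLD=1621677699/8388608 → NEW=255, ERR=-517417341/8388608
(3,1): OLD=11965061831/67108864 → NEW=255, ERR=-5147698489/67108864
(3,2): OLD=482540577469/2147483648 → NEW=255, ERR=-65067752771/2147483648
(3,3): OLD=987708860053/4294967296 → NEW=255, ERR=-107507800427/4294967296
(3,4): OLD=5582998086857/68719476736 → NEW=0, ERR=5582998086857/68719476736
Target (3,4): original=102, with diffused error = 5582998086857/68719476736

Answer: 5582998086857/68719476736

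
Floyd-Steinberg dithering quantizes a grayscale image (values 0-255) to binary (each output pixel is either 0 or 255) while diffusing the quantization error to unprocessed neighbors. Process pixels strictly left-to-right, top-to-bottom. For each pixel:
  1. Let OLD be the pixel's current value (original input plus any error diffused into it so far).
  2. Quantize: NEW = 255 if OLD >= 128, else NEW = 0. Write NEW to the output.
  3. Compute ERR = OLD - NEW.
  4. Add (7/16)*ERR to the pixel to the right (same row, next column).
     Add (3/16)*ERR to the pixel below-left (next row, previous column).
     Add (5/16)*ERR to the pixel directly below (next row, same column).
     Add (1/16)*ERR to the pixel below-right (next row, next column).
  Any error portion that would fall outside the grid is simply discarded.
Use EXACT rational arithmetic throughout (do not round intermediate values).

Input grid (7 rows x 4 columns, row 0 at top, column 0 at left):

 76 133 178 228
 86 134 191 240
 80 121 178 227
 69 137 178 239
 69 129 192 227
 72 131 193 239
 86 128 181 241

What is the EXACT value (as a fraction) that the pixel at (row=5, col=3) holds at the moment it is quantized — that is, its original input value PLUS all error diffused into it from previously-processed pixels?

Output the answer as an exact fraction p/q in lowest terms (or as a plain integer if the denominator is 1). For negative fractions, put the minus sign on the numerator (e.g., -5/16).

Answer: 16427176667459345/70368744177664

Derivation:
(0,0): OLD=76 → NEW=0, ERR=76
(0,1): OLD=665/4 → NEW=255, ERR=-355/4
(0,2): OLD=8907/64 → NEW=255, ERR=-7413/64
(0,3): OLD=181581/1024 → NEW=255, ERR=-79539/1024
(1,0): OLD=5959/64 → NEW=0, ERR=5959/64
(1,1): OLD=66577/512 → NEW=255, ERR=-63983/512
(1,2): OLD=1311045/16384 → NEW=0, ERR=1311045/16384
(1,3): OLD=63831027/262144 → NEW=255, ERR=-3015693/262144
(2,0): OLD=701771/8192 → NEW=0, ERR=701771/8192
(2,1): OLD=36765577/262144 → NEW=255, ERR=-30081143/262144
(2,2): OLD=74886917/524288 → NEW=255, ERR=-58806523/524288
(2,3): OLD=1504364865/8388608 → NEW=255, ERR=-634730175/8388608
(3,0): OLD=311446907/4194304 → NEW=0, ERR=311446907/4194304
(3,1): OLD=7915501477/67108864 → NEW=0, ERR=7915501477/67108864
(3,2): OLD=185964083483/1073741824 → NEW=255, ERR=-87840081637/1073741824
(3,3): OLD=2964445092413/17179869184 → NEW=255, ERR=-1416421549507/17179869184
(4,0): OLD=122750442847/1073741824 → NEW=0, ERR=122750442847/1073741824
(4,1): OLD=1762453253053/8589934592 → NEW=255, ERR=-427980067907/8589934592
(4,2): OLD=37534734381181/274877906944 → NEW=255, ERR=-32559131889539/274877906944
(4,3): OLD=634641849934203/4398046511104 → NEW=255, ERR=-486860010397317/4398046511104
(5,0): OLD=13521682160143/137438953472 → NEW=0, ERR=13521682160143/137438953472
(5,1): OLD=630717550031721/4398046511104 → NEW=255, ERR=-490784310299799/4398046511104
(5,2): OLD=183163783658347/2199023255552 → NEW=0, ERR=183163783658347/2199023255552
(5,3): OLD=16427176667459345/70368744177664 → NEW=255, ERR=-1516853097844975/70368744177664
Target (5,3): original=239, with diffused error = 16427176667459345/70368744177664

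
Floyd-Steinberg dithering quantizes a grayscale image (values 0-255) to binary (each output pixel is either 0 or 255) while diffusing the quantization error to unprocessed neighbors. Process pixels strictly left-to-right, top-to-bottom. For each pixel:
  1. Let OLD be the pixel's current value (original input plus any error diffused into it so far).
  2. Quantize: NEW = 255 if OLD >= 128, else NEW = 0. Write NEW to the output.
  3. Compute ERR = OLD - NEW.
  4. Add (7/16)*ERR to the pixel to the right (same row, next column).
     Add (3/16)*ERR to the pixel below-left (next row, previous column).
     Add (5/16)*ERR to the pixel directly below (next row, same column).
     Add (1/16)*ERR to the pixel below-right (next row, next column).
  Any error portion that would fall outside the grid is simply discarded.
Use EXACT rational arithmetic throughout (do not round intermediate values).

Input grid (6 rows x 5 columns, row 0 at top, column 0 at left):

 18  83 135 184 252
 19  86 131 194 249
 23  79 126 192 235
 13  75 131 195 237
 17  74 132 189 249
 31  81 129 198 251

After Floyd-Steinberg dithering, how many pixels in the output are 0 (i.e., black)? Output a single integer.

Answer: 14

Derivation:
(0,0): OLD=18 → NEW=0, ERR=18
(0,1): OLD=727/8 → NEW=0, ERR=727/8
(0,2): OLD=22369/128 → NEW=255, ERR=-10271/128
(0,3): OLD=304935/2048 → NEW=255, ERR=-217305/2048
(0,4): OLD=6736401/32768 → NEW=255, ERR=-1619439/32768
(1,0): OLD=5333/128 → NEW=0, ERR=5333/128
(1,1): OLD=121555/1024 → NEW=0, ERR=121555/1024
(1,2): OLD=4706895/32768 → NEW=255, ERR=-3648945/32768
(1,3): OLD=12824291/131072 → NEW=0, ERR=12824291/131072
(1,4): OLD=565664585/2097152 → NEW=255, ERR=30890825/2097152
(2,0): OLD=954817/16384 → NEW=0, ERR=954817/16384
(2,1): OLD=64653403/524288 → NEW=0, ERR=64653403/524288
(2,2): OLD=1433750481/8388608 → NEW=255, ERR=-705344559/8388608
(2,3): OLD=24372724963/134217728 → NEW=255, ERR=-9852795677/134217728
(2,4): OLD=458706225525/2147483648 → NEW=255, ERR=-88902104715/2147483648
(3,0): OLD=455782833/8388608 → NEW=0, ERR=455782833/8388608
(3,1): OLD=8400957149/67108864 → NEW=0, ERR=8400957149/67108864
(3,2): OLD=329499077391/2147483648 → NEW=255, ERR=-218109252849/2147483648
(3,3): OLD=492235754551/4294967296 → NEW=0, ERR=492235754551/4294967296
(3,4): OLD=18527855759475/68719476736 → NEW=255, ERR=1004389191795/68719476736
(4,0): OLD=61687795775/1073741824 → NEW=0, ERR=61687795775/1073741824
(4,1): OLD=4212755570623/34359738368 → NEW=0, ERR=4212755570623/34359738368
(4,2): OLD=100723264369169/549755813888 → NEW=255, ERR=-39464468172271/549755813888
(4,3): OLD=1669510558777791/8796093022208 → NEW=255, ERR=-573493161885249/8796093022208
(4,4): OLD=32680090375349177/140737488355328 → NEW=255, ERR=-3207969155259463/140737488355328
(5,0): OLD=39550744266397/549755813888 → NEW=0, ERR=39550744266397/549755813888
(5,1): OLD=619774968616727/4398046511104 → NEW=255, ERR=-501726891714793/4398046511104
(5,2): OLD=7331788000472271/140737488355328 → NEW=0, ERR=7331788000472271/140737488355328
(5,3): OLD=107893153711071329/562949953421312 → NEW=255, ERR=-35659084411363231/562949953421312
(5,4): OLD=1910330476594601179/9007199254740992 → NEW=255, ERR=-386505333364351781/9007199254740992
Output grid:
  Row 0: ..###  (2 black, running=2)
  Row 1: ..#.#  (3 black, running=5)
  Row 2: ..###  (2 black, running=7)
  Row 3: ..#.#  (3 black, running=10)
  Row 4: ..###  (2 black, running=12)
  Row 5: .#.##  (2 black, running=14)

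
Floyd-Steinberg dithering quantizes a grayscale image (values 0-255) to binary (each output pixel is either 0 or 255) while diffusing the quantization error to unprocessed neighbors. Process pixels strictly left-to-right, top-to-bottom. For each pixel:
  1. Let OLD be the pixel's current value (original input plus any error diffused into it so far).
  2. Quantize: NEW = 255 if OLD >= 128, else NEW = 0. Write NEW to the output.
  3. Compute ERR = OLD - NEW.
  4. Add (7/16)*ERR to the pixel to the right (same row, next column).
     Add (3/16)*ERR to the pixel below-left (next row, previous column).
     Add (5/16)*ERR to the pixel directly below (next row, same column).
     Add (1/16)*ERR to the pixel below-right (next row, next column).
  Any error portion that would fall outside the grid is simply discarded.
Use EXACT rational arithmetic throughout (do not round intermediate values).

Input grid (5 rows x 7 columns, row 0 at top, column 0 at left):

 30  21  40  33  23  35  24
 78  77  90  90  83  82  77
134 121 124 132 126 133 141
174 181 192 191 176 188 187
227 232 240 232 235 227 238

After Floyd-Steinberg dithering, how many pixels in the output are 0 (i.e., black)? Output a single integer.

(0,0): OLD=30 → NEW=0, ERR=30
(0,1): OLD=273/8 → NEW=0, ERR=273/8
(0,2): OLD=7031/128 → NEW=0, ERR=7031/128
(0,3): OLD=116801/2048 → NEW=0, ERR=116801/2048
(0,4): OLD=1571271/32768 → NEW=0, ERR=1571271/32768
(0,5): OLD=29348977/524288 → NEW=0, ERR=29348977/524288
(0,6): OLD=406769431/8388608 → NEW=0, ERR=406769431/8388608
(1,0): OLD=12003/128 → NEW=0, ERR=12003/128
(1,1): OLD=144245/1024 → NEW=255, ERR=-116875/1024
(1,2): OLD=2295641/32768 → NEW=0, ERR=2295641/32768
(1,3): OLD=19778309/131072 → NEW=255, ERR=-13645051/131072
(1,4): OLD=557842703/8388608 → NEW=0, ERR=557842703/8388608
(1,5): OLD=9440612223/67108864 → NEW=255, ERR=-7672148097/67108864
(1,6): OLD=49000530065/1073741824 → NEW=0, ERR=49000530065/1073741824
(2,0): OLD=2324951/16384 → NEW=255, ERR=-1852969/16384
(2,1): OLD=28756973/524288 → NEW=0, ERR=28756973/524288
(2,2): OLD=1201556871/8388608 → NEW=255, ERR=-937538169/8388608
(2,3): OLD=4524384399/67108864 → NEW=0, ERR=4524384399/67108864
(2,4): OLD=79636579167/536870912 → NEW=255, ERR=-57265503393/536870912
(2,5): OLD=1087839162389/17179869184 → NEW=0, ERR=1087839162389/17179869184
(2,6): OLD=48328631508195/274877906944 → NEW=255, ERR=-21765234762525/274877906944
(3,0): OLD=1249413671/8388608 → NEW=255, ERR=-889681369/8388608
(3,1): OLD=8302431195/67108864 → NEW=0, ERR=8302431195/67108864
(3,2): OLD=122013983777/536870912 → NEW=255, ERR=-14888098783/536870912
(3,3): OLD=371409309639/2147483648 → NEW=255, ERR=-176199020601/2147483648
(3,4): OLD=33770645818919/274877906944 → NEW=0, ERR=33770645818919/274877906944
(3,5): OLD=527819377893157/2199023255552 → NEW=255, ERR=-32931552272603/2199023255552
(3,6): OLD=5617590736988155/35184372088832 → NEW=255, ERR=-3354424145664005/35184372088832
(4,0): OLD=233059432873/1073741824 → NEW=255, ERR=-40744732247/1073741824
(4,1): OLD=4161503212629/17179869184 → NEW=255, ERR=-219363429291/17179869184
(4,2): OLD=59949703747739/274877906944 → NEW=255, ERR=-10144162522981/274877906944
(4,3): OLD=465129755305241/2199023255552 → NEW=255, ERR=-95621174860519/2199023255552
(4,4): OLD=4335291297847707/17592186044416 → NEW=255, ERR=-150716143478373/17592186044416
(4,5): OLD=117304459463961979/562949953421312 → NEW=255, ERR=-26247778658472581/562949953421312
(4,6): OLD=1683194562984141261/9007199254740992 → NEW=255, ERR=-613641246974811699/9007199254740992
Output grid:
  Row 0: .......  (7 black, running=7)
  Row 1: .#.#.#.  (4 black, running=11)
  Row 2: #.#.#.#  (3 black, running=14)
  Row 3: #.##.##  (2 black, running=16)
  Row 4: #######  (0 black, running=16)

Answer: 16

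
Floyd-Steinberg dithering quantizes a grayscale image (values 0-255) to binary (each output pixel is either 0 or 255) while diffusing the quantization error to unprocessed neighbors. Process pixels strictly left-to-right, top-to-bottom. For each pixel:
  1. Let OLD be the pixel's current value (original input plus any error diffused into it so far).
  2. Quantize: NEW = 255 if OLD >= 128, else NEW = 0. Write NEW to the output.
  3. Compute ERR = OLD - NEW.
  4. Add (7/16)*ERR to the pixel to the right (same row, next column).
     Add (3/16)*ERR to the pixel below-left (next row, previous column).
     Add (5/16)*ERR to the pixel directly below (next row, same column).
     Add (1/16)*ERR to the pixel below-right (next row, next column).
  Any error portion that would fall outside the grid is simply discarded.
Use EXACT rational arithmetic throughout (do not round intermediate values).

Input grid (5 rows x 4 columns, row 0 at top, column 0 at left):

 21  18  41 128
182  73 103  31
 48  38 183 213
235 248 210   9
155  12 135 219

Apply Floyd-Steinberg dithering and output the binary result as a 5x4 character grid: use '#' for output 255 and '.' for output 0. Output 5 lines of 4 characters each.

(0,0): OLD=21 → NEW=0, ERR=21
(0,1): OLD=435/16 → NEW=0, ERR=435/16
(0,2): OLD=13541/256 → NEW=0, ERR=13541/256
(0,3): OLD=619075/4096 → NEW=255, ERR=-425405/4096
(1,0): OLD=49577/256 → NEW=255, ERR=-15703/256
(1,1): OLD=134943/2048 → NEW=0, ERR=134943/2048
(1,2): OLD=8557835/65536 → NEW=255, ERR=-8153845/65536
(1,3): OLD=-55136963/1048576 → NEW=0, ERR=-55136963/1048576
(2,0): OLD=1349573/32768 → NEW=0, ERR=1349573/32768
(2,1): OLD=51849287/1048576 → NEW=0, ERR=51849287/1048576
(2,2): OLD=335568483/2097152 → NEW=255, ERR=-199205277/2097152
(2,3): OLD=4940364407/33554432 → NEW=255, ERR=-3616015753/33554432
(3,0): OLD=4314125301/16777216 → NEW=255, ERR=35935221/16777216
(3,1): OLD=66881537323/268435456 → NEW=255, ERR=-1569503957/268435456
(3,2): OLD=689954266581/4294967296 → NEW=255, ERR=-405262393899/4294967296
(3,3): OLD=-4940583955885/68719476736 → NEW=0, ERR=-4940583955885/68719476736
(4,0): OLD=663886236689/4294967296 → NEW=255, ERR=-431330423791/4294967296
(4,1): OLD=-1763413663693/34359738368 → NEW=0, ERR=-1763413663693/34359738368
(4,2): OLD=76101742065491/1099511627776 → NEW=0, ERR=76101742065491/1099511627776
(4,3): OLD=3886407048876597/17592186044416 → NEW=255, ERR=-599600392449483/17592186044416
Row 0: ...#
Row 1: #.#.
Row 2: ..##
Row 3: ###.
Row 4: #..#

Answer: ...#
#.#.
..##
###.
#..#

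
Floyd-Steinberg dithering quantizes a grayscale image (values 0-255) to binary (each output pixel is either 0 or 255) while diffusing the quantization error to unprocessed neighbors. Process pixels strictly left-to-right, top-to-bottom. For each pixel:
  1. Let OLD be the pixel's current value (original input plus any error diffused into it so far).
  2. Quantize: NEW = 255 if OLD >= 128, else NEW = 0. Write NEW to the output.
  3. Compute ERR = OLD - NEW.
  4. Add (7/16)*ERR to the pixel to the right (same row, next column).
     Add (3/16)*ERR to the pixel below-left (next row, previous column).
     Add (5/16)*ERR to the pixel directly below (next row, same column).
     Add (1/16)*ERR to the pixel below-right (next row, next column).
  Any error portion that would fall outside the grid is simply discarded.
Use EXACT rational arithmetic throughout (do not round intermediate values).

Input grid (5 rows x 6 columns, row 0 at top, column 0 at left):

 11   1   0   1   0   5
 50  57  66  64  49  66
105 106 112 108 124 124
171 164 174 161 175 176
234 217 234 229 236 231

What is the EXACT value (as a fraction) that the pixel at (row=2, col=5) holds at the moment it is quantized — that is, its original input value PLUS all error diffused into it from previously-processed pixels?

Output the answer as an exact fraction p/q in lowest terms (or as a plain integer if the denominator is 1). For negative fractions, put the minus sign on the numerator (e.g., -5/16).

Answer: 7778224631055/68719476736

Derivation:
(0,0): OLD=11 → NEW=0, ERR=11
(0,1): OLD=93/16 → NEW=0, ERR=93/16
(0,2): OLD=651/256 → NEW=0, ERR=651/256
(0,3): OLD=8653/4096 → NEW=0, ERR=8653/4096
(0,4): OLD=60571/65536 → NEW=0, ERR=60571/65536
(0,5): OLD=5666877/1048576 → NEW=0, ERR=5666877/1048576
(1,0): OLD=13959/256 → NEW=0, ERR=13959/256
(1,1): OLD=171697/2048 → NEW=0, ERR=171697/2048
(1,2): OLD=6830981/65536 → NEW=0, ERR=6830981/65536
(1,3): OLD=28991585/262144 → NEW=0, ERR=28991585/262144
(1,4): OLD=1657909443/16777216 → NEW=0, ERR=1657909443/16777216
(1,5): OLD=29790962533/268435456 → NEW=0, ERR=29790962533/268435456
(2,0): OLD=4514091/32768 → NEW=255, ERR=-3841749/32768
(2,1): OLD=108902537/1048576 → NEW=0, ERR=108902537/1048576
(2,2): OLD=3623652315/16777216 → NEW=255, ERR=-654537765/16777216
(2,3): OLD=20204515779/134217728 → NEW=255, ERR=-14021004861/134217728
(2,4): OLD=587974902729/4294967296 → NEW=255, ERR=-507241757751/4294967296
(2,5): OLD=7778224631055/68719476736 → NEW=0, ERR=7778224631055/68719476736
Target (2,5): original=124, with diffused error = 7778224631055/68719476736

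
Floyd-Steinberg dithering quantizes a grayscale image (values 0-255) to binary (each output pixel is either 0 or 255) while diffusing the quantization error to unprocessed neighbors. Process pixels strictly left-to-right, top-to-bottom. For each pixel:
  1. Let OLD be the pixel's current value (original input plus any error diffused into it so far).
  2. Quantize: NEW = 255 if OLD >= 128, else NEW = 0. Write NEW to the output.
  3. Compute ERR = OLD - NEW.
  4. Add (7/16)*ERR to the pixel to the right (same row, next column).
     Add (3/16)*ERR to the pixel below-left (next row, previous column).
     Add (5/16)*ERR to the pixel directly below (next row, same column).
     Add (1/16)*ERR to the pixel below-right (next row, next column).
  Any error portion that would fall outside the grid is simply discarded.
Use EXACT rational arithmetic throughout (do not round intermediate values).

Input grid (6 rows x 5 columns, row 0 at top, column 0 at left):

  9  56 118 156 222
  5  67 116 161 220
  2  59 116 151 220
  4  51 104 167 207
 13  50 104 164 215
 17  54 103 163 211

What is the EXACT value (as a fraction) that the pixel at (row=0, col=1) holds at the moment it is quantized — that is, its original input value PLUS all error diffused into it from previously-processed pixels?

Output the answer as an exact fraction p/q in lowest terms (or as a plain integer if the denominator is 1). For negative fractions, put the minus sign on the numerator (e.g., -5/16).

Answer: 959/16

Derivation:
(0,0): OLD=9 → NEW=0, ERR=9
(0,1): OLD=959/16 → NEW=0, ERR=959/16
Target (0,1): original=56, with diffused error = 959/16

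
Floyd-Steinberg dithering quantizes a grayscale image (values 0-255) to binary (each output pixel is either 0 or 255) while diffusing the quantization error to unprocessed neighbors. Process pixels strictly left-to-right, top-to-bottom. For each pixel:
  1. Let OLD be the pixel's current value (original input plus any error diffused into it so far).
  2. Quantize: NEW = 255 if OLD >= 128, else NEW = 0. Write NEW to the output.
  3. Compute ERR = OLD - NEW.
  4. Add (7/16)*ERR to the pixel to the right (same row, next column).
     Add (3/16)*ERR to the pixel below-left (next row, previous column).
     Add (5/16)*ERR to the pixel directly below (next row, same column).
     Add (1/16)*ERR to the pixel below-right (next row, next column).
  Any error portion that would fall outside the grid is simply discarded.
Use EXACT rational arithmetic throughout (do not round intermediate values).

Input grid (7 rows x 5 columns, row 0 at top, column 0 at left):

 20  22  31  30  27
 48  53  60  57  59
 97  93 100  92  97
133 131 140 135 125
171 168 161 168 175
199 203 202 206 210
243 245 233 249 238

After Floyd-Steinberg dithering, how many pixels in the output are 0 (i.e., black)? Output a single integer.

Answer: 16

Derivation:
(0,0): OLD=20 → NEW=0, ERR=20
(0,1): OLD=123/4 → NEW=0, ERR=123/4
(0,2): OLD=2845/64 → NEW=0, ERR=2845/64
(0,3): OLD=50635/1024 → NEW=0, ERR=50635/1024
(0,4): OLD=796813/16384 → NEW=0, ERR=796813/16384
(1,0): OLD=3841/64 → NEW=0, ERR=3841/64
(1,1): OLD=50407/512 → NEW=0, ERR=50407/512
(1,2): OLD=2099731/16384 → NEW=255, ERR=-2078189/16384
(1,3): OLD=1891111/65536 → NEW=0, ERR=1891111/65536
(1,4): OLD=94280661/1048576 → NEW=0, ERR=94280661/1048576
(2,0): OLD=1099485/8192 → NEW=255, ERR=-989475/8192
(2,1): OLD=13340591/262144 → NEW=0, ERR=13340591/262144
(2,2): OLD=395061133/4194304 → NEW=0, ERR=395061133/4194304
(2,3): OLD=10143950487/67108864 → NEW=255, ERR=-6968809833/67108864
(2,4): OLD=87477597281/1073741824 → NEW=0, ERR=87477597281/1073741824
(3,0): OLD=439548205/4194304 → NEW=0, ERR=439548205/4194304
(3,1): OLD=6806959049/33554432 → NEW=255, ERR=-1749421111/33554432
(3,2): OLD=139945612243/1073741824 → NEW=255, ERR=-133858552877/1073741824
(3,3): OLD=148542015619/2147483648 → NEW=0, ERR=148542015619/2147483648
(3,4): OLD=5986535463487/34359738368 → NEW=255, ERR=-2775197820353/34359738368
(4,0): OLD=104138590819/536870912 → NEW=255, ERR=-32763491741/536870912
(4,1): OLD=1858570442627/17179869184 → NEW=0, ERR=1858570442627/17179869184
(4,2): OLD=49225956652237/274877906944 → NEW=255, ERR=-20867909618483/274877906944
(4,3): OLD=586990799307267/4398046511104 → NEW=255, ERR=-534511061024253/4398046511104
(4,4): OLD=7101040246883221/70368744177664 → NEW=0, ERR=7101040246883221/70368744177664
(5,0): OLD=55034256131177/274877906944 → NEW=255, ERR=-15059610139543/274877906944
(5,1): OLD=428346584780315/2199023255552 → NEW=255, ERR=-132404345385445/2199023255552
(5,2): OLD=9563653569253011/70368744177664 → NEW=255, ERR=-8380376196051309/70368744177664
(5,3): OLD=36618199608399789/281474976710656 → NEW=255, ERR=-35157919452817491/281474976710656
(5,4): OLD=807462582610193951/4503599627370496 → NEW=255, ERR=-340955322369282529/4503599627370496
(6,0): OLD=7550204975848121/35184372088832 → NEW=255, ERR=-1421809906804039/35184372088832
(6,1): OLD=205759054435638199/1125899906842624 → NEW=255, ERR=-81345421809230921/1125899906842624
(6,2): OLD=2467820746089423373/18014398509481984 → NEW=255, ERR=-2125850873828482547/18014398509481984
(6,3): OLD=39401033145454723855/288230376151711744 → NEW=255, ERR=-34097712773231770865/288230376151711744
(6,4): OLD=713789870295240405033/4611686018427387904 → NEW=255, ERR=-462190064403743510487/4611686018427387904
Output grid:
  Row 0: .....  (5 black, running=5)
  Row 1: ..#..  (4 black, running=9)
  Row 2: #..#.  (3 black, running=12)
  Row 3: .##.#  (2 black, running=14)
  Row 4: #.##.  (2 black, running=16)
  Row 5: #####  (0 black, running=16)
  Row 6: #####  (0 black, running=16)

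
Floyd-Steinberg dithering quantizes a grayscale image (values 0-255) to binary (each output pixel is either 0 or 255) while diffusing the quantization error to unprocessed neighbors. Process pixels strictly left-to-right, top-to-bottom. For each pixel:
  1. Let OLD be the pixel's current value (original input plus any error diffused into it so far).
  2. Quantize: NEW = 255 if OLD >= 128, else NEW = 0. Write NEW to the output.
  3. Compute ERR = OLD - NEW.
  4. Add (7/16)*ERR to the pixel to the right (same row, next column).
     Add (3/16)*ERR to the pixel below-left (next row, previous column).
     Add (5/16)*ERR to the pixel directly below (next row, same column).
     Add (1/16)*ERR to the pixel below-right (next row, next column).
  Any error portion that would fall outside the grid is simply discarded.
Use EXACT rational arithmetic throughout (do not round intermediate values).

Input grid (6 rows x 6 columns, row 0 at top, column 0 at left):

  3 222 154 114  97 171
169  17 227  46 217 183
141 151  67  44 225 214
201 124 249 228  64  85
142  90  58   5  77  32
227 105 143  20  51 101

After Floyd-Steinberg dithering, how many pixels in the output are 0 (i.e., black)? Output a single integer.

Answer: 19

Derivation:
(0,0): OLD=3 → NEW=0, ERR=3
(0,1): OLD=3573/16 → NEW=255, ERR=-507/16
(0,2): OLD=35875/256 → NEW=255, ERR=-29405/256
(0,3): OLD=261109/4096 → NEW=0, ERR=261109/4096
(0,4): OLD=8184755/65536 → NEW=0, ERR=8184755/65536
(0,5): OLD=236599781/1048576 → NEW=255, ERR=-30787099/1048576
(1,0): OLD=41983/256 → NEW=255, ERR=-23297/256
(1,1): OLD=-110727/2048 → NEW=0, ERR=-110727/2048
(1,2): OLD=11627629/65536 → NEW=255, ERR=-5084051/65536
(1,3): OLD=12640361/262144 → NEW=0, ERR=12640361/262144
(1,4): OLD=4623848987/16777216 → NEW=255, ERR=345658907/16777216
(1,5): OLD=51175630157/268435456 → NEW=255, ERR=-17275411123/268435456
(2,0): OLD=3356227/32768 → NEW=0, ERR=3356227/32768
(2,1): OLD=166389649/1048576 → NEW=255, ERR=-100997231/1048576
(2,2): OLD=105360883/16777216 → NEW=0, ERR=105360883/16777216
(2,3): OLD=8164530715/134217728 → NEW=0, ERR=8164530715/134217728
(2,4): OLD=1069441280465/4294967296 → NEW=255, ERR=-25775380015/4294967296
(2,5): OLD=13231996151751/68719476736 → NEW=255, ERR=-4291470415929/68719476736
(3,0): OLD=3606225043/16777216 → NEW=255, ERR=-671965037/16777216
(3,1): OLD=11268466839/134217728 → NEW=0, ERR=11268466839/134217728
(3,2): OLD=314691539061/1073741824 → NEW=255, ERR=40887373941/1073741824
(3,3): OLD=18068858326559/68719476736 → NEW=255, ERR=545391758879/68719476736
(3,4): OLD=31715142283455/549755813888 → NEW=0, ERR=31715142283455/549755813888
(3,5): OLD=794715837592785/8796093022208 → NEW=0, ERR=794715837592785/8796093022208
(4,0): OLD=311869477053/2147483648 → NEW=255, ERR=-235738853187/2147483648
(4,1): OLD=2502994546841/34359738368 → NEW=0, ERR=2502994546841/34359738368
(4,2): OLD=119303188026107/1099511627776 → NEW=0, ERR=119303188026107/1099511627776
(4,3): OLD=1198874111731463/17592186044416 → NEW=0, ERR=1198874111731463/17592186044416
(4,4): OLD=40048030070023287/281474976710656 → NEW=255, ERR=-31728088991193993/281474976710656
(4,5): OLD=65411252001472481/4503599627370496 → NEW=0, ERR=65411252001472481/4503599627370496
(5,0): OLD=113444445138139/549755813888 → NEW=255, ERR=-26743287403301/549755813888
(5,1): OLD=2110463909758603/17592186044416 → NEW=0, ERR=2110463909758603/17592186044416
(5,2): OLD=34723289811599785/140737488355328 → NEW=255, ERR=-1164769719008855/140737488355328
(5,3): OLD=105032494580904403/4503599627370496 → NEW=0, ERR=105032494580904403/4503599627370496
(5,4): OLD=296882895914101011/9007199254740992 → NEW=0, ERR=296882895914101011/9007199254740992
(5,5): OLD=16272627939356667183/144115188075855872 → NEW=0, ERR=16272627939356667183/144115188075855872
Output grid:
  Row 0: .##..#  (3 black, running=3)
  Row 1: #.#.##  (2 black, running=5)
  Row 2: .#..##  (3 black, running=8)
  Row 3: #.##..  (3 black, running=11)
  Row 4: #...#.  (4 black, running=15)
  Row 5: #.#...  (4 black, running=19)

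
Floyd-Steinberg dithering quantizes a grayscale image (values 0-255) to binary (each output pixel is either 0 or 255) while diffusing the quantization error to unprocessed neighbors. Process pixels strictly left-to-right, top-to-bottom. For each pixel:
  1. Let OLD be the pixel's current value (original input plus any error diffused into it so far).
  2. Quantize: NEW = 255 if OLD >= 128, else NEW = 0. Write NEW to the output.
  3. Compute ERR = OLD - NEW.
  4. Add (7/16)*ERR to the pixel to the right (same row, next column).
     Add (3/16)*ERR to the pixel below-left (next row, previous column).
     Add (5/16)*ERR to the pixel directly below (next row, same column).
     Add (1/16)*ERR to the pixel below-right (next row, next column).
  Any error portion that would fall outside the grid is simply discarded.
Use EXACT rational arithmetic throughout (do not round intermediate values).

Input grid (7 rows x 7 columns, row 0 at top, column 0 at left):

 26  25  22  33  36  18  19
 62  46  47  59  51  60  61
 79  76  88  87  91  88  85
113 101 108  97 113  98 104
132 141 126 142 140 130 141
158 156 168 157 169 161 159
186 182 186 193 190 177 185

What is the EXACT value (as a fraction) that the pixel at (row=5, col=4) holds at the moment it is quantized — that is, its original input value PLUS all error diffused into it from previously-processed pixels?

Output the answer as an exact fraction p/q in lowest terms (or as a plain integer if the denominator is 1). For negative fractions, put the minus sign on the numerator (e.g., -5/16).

Answer: 1162132352037245519/9007199254740992

Derivation:
(0,0): OLD=26 → NEW=0, ERR=26
(0,1): OLD=291/8 → NEW=0, ERR=291/8
(0,2): OLD=4853/128 → NEW=0, ERR=4853/128
(0,3): OLD=101555/2048 → NEW=0, ERR=101555/2048
(0,4): OLD=1890533/32768 → NEW=0, ERR=1890533/32768
(0,5): OLD=22670915/524288 → NEW=0, ERR=22670915/524288
(0,6): OLD=318079957/8388608 → NEW=0, ERR=318079957/8388608
(1,0): OLD=9849/128 → NEW=0, ERR=9849/128
(1,1): OLD=102159/1024 → NEW=0, ERR=102159/1024
(1,2): OLD=3737723/32768 → NEW=0, ERR=3737723/32768
(1,3): OLD=18033855/131072 → NEW=255, ERR=-15389505/131072
(1,4): OLD=242166333/8388608 → NEW=0, ERR=242166333/8388608
(1,5): OLD=6500058765/67108864 → NEW=0, ERR=6500058765/67108864
(1,6): OLD=126623738019/1073741824 → NEW=0, ERR=126623738019/1073741824
(2,0): OLD=1994773/16384 → NEW=0, ERR=1994773/16384
(2,1): OLD=97852663/524288 → NEW=255, ERR=-35840777/524288
(2,2): OLD=653961253/8388608 → NEW=0, ERR=653961253/8388608
(2,3): OLD=6506692797/67108864 → NEW=0, ERR=6506692797/67108864
(2,4): OLD=82282379309/536870912 → NEW=255, ERR=-54619703251/536870912
(2,5): OLD=1678025848559/17179869184 → NEW=0, ERR=1678025848559/17179869184
(2,6): OLD=46904717115513/274877906944 → NEW=255, ERR=-23189149155207/274877906944
(3,0): OLD=1159554053/8388608 → NEW=255, ERR=-979540987/8388608
(3,1): OLD=3407574497/67108864 → NEW=0, ERR=3407574497/67108864
(3,2): OLD=90454023763/536870912 → NEW=255, ERR=-46448058797/536870912
(3,3): OLD=161587341541/2147483648 → NEW=0, ERR=161587341541/2147483648
(3,4): OLD=38070732992517/274877906944 → NEW=255, ERR=-32023133278203/274877906944
(3,5): OLD=121777978747679/2199023255552 → NEW=0, ERR=121777978747679/2199023255552
(3,6): OLD=3798841890879553/35184372088832 → NEW=0, ERR=3798841890879553/35184372088832
(4,0): OLD=112775004779/1073741824 → NEW=0, ERR=112775004779/1073741824
(4,1): OLD=3080322949039/17179869184 → NEW=255, ERR=-1300543692881/17179869184
(4,2): OLD=22849556285473/274877906944 → NEW=0, ERR=22849556285473/274877906944
(4,3): OLD=384017295611323/2199023255552 → NEW=255, ERR=-176733634554437/2199023255552
(4,4): OLD=1469275346704161/17592186044416 → NEW=0, ERR=1469275346704161/17592186044416
(4,5): OLD=110793151711471809/562949953421312 → NEW=255, ERR=-32759086410962751/562949953421312
(4,6): OLD=1375784003871510679/9007199254740992 → NEW=255, ERR=-921051806087442281/9007199254740992
(5,0): OLD=48551078600829/274877906944 → NEW=255, ERR=-21542787669891/274877906944
(5,1): OLD=264335658346175/2199023255552 → NEW=0, ERR=264335658346175/2199023255552
(5,2): OLD=3989317937206921/17592186044416 → NEW=255, ERR=-496689504119159/17592186044416
(5,3): OLD=19757798537472077/140737488355328 → NEW=255, ERR=-16130260993136563/140737488355328
(5,4): OLD=1162132352037245519/9007199254740992 → NEW=255, ERR=-1134703457921707441/9007199254740992
Target (5,4): original=169, with diffused error = 1162132352037245519/9007199254740992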